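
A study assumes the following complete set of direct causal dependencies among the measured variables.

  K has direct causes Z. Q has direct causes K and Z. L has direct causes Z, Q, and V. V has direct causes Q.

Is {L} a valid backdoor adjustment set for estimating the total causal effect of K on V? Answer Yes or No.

Backdoor paths from K to V (paths whose first edge points into K):
  P1: K <- Z -> Q -> V
  P2: K <- Z -> Q -> L <- V
  P3: K <- Z -> L <- Q -> V
  P4: K <- Z -> L <- V
Condition 1 (no descendant of K in the set): FAILS — L is a descendant of K.
Condition 2 (every backdoor path blocked by {L}):
  P1: open — no interior node is in the conditioning set.
  P2: open — collider(s) L are conditioned on (or have a conditioned descendant) and no non-collider on the path is in the set.
  P3: open — collider(s) L are conditioned on (or have a conditioned descendant) and no non-collider on the path is in the set.
  P4: open — collider(s) L are conditioned on (or have a conditioned descendant) and no non-collider on the path is in the set.
{L} does not satisfy the backdoor criterion.

No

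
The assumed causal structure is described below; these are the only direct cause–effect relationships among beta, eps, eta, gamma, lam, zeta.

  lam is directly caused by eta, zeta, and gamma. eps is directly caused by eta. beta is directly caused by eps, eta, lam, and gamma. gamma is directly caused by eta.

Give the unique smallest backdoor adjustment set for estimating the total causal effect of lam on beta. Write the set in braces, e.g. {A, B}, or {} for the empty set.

Variables eligible for adjustment (non-descendants of lam, excluding lam and beta): {eps, eta, gamma, zeta}.
Backdoor paths from lam to beta:
  P1: lam <- eta -> gamma -> beta
  P2: lam <- eta -> eps -> beta
  P3: lam <- eta -> beta
  P4: lam <- gamma <- eta -> eps -> beta
  P5: lam <- gamma <- eta -> beta
  P6: lam <- gamma -> beta
The empty set is not sufficient: P1 (lam <- eta -> gamma -> beta) has no collider blocking it and no conditioned non-collider, so it is open.
Try {eta, gamma}:
  P1: blocked at fork node eta ∈ conditioning set.
  P2: blocked at fork node eta ∈ conditioning set.
  P3: blocked at fork node eta ∈ conditioning set.
  P4: blocked at chain node gamma ∈ conditioning set.
  P5: blocked at chain node gamma ∈ conditioning set.
  P6: blocked at fork node gamma ∈ conditioning set.
{eta, gamma} contains no descendant of lam and blocks every backdoor path.
Every element of {eta, gamma} is needed (dropping eta leaves P2 open; dropping gamma leaves P6 open), so no proper subset is valid.
Among all size-2 subsets of the eligible variables, only {eta, gamma} blocks every backdoor path, so it is the unique smallest valid adjustment set.

{eta, gamma}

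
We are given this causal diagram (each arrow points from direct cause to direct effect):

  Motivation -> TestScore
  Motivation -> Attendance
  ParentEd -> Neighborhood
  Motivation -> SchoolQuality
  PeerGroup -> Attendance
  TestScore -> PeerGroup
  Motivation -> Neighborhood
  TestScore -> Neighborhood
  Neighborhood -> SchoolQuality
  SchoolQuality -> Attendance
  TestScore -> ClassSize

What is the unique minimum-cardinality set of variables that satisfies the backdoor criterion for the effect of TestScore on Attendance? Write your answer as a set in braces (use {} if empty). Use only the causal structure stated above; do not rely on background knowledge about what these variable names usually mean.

Variables eligible for adjustment (non-descendants of TestScore, excluding TestScore and Attendance): {Motivation, ParentEd}.
Backdoor paths from TestScore to Attendance:
  P1: TestScore <- Motivation -> Neighborhood -> SchoolQuality -> Attendance
  P2: TestScore <- Motivation -> SchoolQuality -> Attendance
  P3: TestScore <- Motivation -> Attendance
The empty set is not sufficient: P1 (TestScore <- Motivation -> Neighborhood -> SchoolQuality -> Attendance) has no collider blocking it and no conditioned non-collider, so it is open.
Try {Motivation}:
  P1: blocked at fork node Motivation ∈ conditioning set.
  P2: blocked at fork node Motivation ∈ conditioning set.
  P3: blocked at fork node Motivation ∈ conditioning set.
{Motivation} contains no descendant of TestScore and blocks every backdoor path.
No other singleton works — e.g. {ParentEd} leaves P1 open — so {Motivation} is the unique smallest valid adjustment set.

{Motivation}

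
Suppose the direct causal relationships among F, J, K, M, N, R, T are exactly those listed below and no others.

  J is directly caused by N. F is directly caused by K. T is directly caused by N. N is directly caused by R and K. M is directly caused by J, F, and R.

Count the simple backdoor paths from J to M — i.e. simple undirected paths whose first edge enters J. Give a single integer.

A backdoor path from J to M is any simple undirected path whose first edge points into J (i.e. leaves J via a parent).
Parents of J: {N}.
Enumerating:
  P1: J <- N <- K -> F -> M
  P2: J <- N <- R -> M
That exhausts the simple backdoor paths. Count: 2.

2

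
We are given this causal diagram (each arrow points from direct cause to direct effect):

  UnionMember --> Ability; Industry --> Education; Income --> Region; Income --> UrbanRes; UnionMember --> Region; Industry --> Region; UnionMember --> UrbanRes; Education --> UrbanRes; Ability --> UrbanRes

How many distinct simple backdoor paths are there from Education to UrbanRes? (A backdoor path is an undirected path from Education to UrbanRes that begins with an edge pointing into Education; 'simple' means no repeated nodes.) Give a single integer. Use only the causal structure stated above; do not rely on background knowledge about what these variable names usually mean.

A backdoor path from Education to UrbanRes is any simple undirected path whose first edge points into Education (i.e. leaves Education via a parent).
Parents of Education: {Industry}.
Enumerating:
  P1: Education <- Industry -> Region <- Income -> UrbanRes
  P2: Education <- Industry -> Region <- UnionMember -> Ability -> UrbanRes
  P3: Education <- Industry -> Region <- UnionMember -> UrbanRes
That exhausts the simple backdoor paths. Count: 3.

3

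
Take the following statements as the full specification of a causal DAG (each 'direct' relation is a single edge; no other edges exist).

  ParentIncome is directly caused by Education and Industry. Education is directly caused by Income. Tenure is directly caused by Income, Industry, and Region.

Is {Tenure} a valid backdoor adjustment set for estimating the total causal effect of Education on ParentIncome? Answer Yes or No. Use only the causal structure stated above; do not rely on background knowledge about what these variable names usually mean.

Backdoor paths from Education to ParentIncome (paths whose first edge points into Education):
  P1: Education <- Income -> Tenure <- Industry -> ParentIncome
Condition 1 (no descendant of Education in the set): holds — descendants of Education are {ParentIncome}; none are in {Tenure}.
Condition 2 (every backdoor path blocked by {Tenure}):
  P1: open — collider(s) Tenure are conditioned on (or have a conditioned descendant) and no non-collider on the path is in the set.
{Tenure} does not satisfy the backdoor criterion.

No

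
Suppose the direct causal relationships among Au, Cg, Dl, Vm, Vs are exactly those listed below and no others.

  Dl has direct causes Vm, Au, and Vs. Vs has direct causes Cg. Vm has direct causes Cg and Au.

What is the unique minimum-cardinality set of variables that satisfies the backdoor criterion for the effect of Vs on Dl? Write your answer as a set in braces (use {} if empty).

{Cg}

Variables eligible for adjustment (non-descendants of Vs, excluding Vs and Dl): {Au, Cg, Vm}.
Backdoor paths from Vs to Dl:
  P1: Vs <- Cg -> Vm <- Au -> Dl
  P2: Vs <- Cg -> Vm -> Dl
The empty set is not sufficient: P2 (Vs <- Cg -> Vm -> Dl) has no collider blocking it and no conditioned non-collider, so it is open.
Try {Cg}:
  P1: blocked at fork node Cg ∈ conditioning set.
  P2: blocked at fork node Cg ∈ conditioning set.
{Cg} contains no descendant of Vs and blocks every backdoor path.
No other singleton works — e.g. {Au} leaves P2 open — so {Cg} is the unique smallest valid adjustment set.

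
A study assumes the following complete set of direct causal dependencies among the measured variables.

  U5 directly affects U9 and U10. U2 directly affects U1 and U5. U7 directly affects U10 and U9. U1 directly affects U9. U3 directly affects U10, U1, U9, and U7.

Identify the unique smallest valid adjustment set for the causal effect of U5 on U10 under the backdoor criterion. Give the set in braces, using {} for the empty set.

Variables eligible for adjustment (non-descendants of U5, excluding U5 and U10): {U1, U2, U3, U7}.
Backdoor paths from U5 to U10:
  P1: U5 <- U2 -> U1 <- U3 -> U7 -> U10
  P2: U5 <- U2 -> U1 <- U3 -> U10
  P3: U5 <- U2 -> U1 <- U3 -> U9 <- U7 -> U10
  P4: U5 <- U2 -> U1 -> U9 <- U3 -> U7 -> U10
  P5: U5 <- U2 -> U1 -> U9 <- U3 -> U10
  P6: U5 <- U2 -> U1 -> U9 <- U7 <- U3 -> U10
  P7: U5 <- U2 -> U1 -> U9 <- U7 -> U10
Each backdoor path contains an unconditioned collider, so every path is already blocked with the empty conditioning set:
  P1: blocked at collider U1 (neither it nor any descendant is in the conditioning set).
  P2: blocked at collider U1 (neither it nor any descendant is in the conditioning set).
  P3: blocked at collider U1 (neither it nor any descendant is in the conditioning set).
  P4: blocked at collider U9 (neither it nor any descendant is in the conditioning set).
  P5: blocked at collider U9 (neither it nor any descendant is in the conditioning set).
  P6: blocked at collider U9 (neither it nor any descendant is in the conditioning set).
  P7: blocked at collider U9 (neither it nor any descendant is in the conditioning set).
The empty set is therefore the unique smallest valid set.

{}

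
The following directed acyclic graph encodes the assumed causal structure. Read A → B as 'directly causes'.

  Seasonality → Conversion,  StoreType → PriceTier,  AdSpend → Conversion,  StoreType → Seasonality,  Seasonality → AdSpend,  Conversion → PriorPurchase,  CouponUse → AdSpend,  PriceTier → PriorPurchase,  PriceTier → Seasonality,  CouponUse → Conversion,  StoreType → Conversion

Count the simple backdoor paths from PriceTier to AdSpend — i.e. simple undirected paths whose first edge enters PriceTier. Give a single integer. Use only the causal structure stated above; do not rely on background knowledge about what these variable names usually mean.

A backdoor path from PriceTier to AdSpend is any simple undirected path whose first edge points into PriceTier (i.e. leaves PriceTier via a parent).
Parents of PriceTier: {StoreType}.
Enumerating:
  P1: PriceTier <- StoreType -> Seasonality -> AdSpend
  P2: PriceTier <- StoreType -> Seasonality -> Conversion <- CouponUse -> AdSpend
  P3: PriceTier <- StoreType -> Seasonality -> Conversion <- AdSpend
  P4: PriceTier <- StoreType -> Conversion <- CouponUse -> AdSpend
  P5: PriceTier <- StoreType -> Conversion <- Seasonality -> AdSpend
  P6: PriceTier <- StoreType -> Conversion <- AdSpend
That exhausts the simple backdoor paths. Count: 6.

6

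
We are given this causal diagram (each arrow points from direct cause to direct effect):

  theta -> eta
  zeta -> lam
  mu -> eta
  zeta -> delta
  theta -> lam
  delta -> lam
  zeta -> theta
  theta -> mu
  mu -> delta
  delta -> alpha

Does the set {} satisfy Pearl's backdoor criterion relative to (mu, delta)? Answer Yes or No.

Backdoor paths from mu to delta (paths whose first edge points into mu):
  P1: mu <- theta <- zeta -> delta
  P2: mu <- theta <- zeta -> lam <- delta
  P3: mu <- theta -> lam <- zeta -> delta
  P4: mu <- theta -> lam <- delta
Condition 1 (no descendant of mu in the set): holds — descendants of mu are {alpha, delta, eta, lam}; none are in {}.
Condition 2 (every backdoor path blocked by {}):
  P1: open — no interior node is in the conditioning set.
  P2: blocked at collider lam (neither it nor any descendant is in the conditioning set).
  P3: blocked at collider lam (neither it nor any descendant is in the conditioning set).
  P4: blocked at collider lam (neither it nor any descendant is in the conditioning set).
{} does not satisfy the backdoor criterion.

No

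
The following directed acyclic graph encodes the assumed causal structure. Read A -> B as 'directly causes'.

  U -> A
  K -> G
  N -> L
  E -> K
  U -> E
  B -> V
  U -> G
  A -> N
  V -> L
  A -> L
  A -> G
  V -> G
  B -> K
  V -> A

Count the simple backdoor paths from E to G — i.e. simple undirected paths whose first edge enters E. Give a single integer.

8

A backdoor path from E to G is any simple undirected path whose first edge points into E (i.e. leaves E via a parent).
Parents of E: {U}.
Enumerating:
  P1: E <- U -> A <- V <- B -> K -> G
  P2: E <- U -> A <- V -> G
  P3: E <- U -> A -> G
  P4: E <- U -> A -> N -> L <- V <- B -> K -> G
  P5: E <- U -> A -> N -> L <- V -> G
  P6: E <- U -> A -> L <- V <- B -> K -> G
  P7: E <- U -> A -> L <- V -> G
  P8: E <- U -> G
That exhausts the simple backdoor paths. Count: 8.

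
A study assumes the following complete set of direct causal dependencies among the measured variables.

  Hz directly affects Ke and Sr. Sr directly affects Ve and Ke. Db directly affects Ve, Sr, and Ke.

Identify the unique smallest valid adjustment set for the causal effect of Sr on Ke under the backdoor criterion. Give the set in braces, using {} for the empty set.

{Db, Hz}

Variables eligible for adjustment (non-descendants of Sr, excluding Sr and Ke): {Db, Hz}.
Backdoor paths from Sr to Ke:
  P1: Sr <- Hz -> Ke
  P2: Sr <- Db -> Ke
The empty set is not sufficient: P1 (Sr <- Hz -> Ke) has no collider blocking it and no conditioned non-collider, so it is open.
Try {Db, Hz}:
  P1: blocked at fork node Hz ∈ conditioning set.
  P2: blocked at fork node Db ∈ conditioning set.
{Db, Hz} contains no descendant of Sr and blocks every backdoor path.
Every element of {Db, Hz} is needed (dropping Db leaves P2 open; dropping Hz leaves P1 open), so no proper subset is valid.
Among all size-2 subsets of the eligible variables, only {Db, Hz} blocks every backdoor path, so it is the unique smallest valid adjustment set.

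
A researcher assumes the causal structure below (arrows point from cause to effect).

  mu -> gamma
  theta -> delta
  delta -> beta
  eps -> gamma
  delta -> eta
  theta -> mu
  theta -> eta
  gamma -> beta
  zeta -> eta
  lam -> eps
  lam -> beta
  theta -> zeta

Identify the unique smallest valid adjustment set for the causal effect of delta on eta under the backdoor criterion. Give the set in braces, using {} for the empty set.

{theta}

Variables eligible for adjustment (non-descendants of delta, excluding delta and eta): {eps, gamma, lam, mu, theta, zeta}.
Backdoor paths from delta to eta:
  P1: delta <- theta -> zeta -> eta
  P2: delta <- theta -> eta
The empty set is not sufficient: P1 (delta <- theta -> zeta -> eta) has no collider blocking it and no conditioned non-collider, so it is open.
Try {theta}:
  P1: blocked at fork node theta ∈ conditioning set.
  P2: blocked at fork node theta ∈ conditioning set.
{theta} contains no descendant of delta and blocks every backdoor path.
No other singleton works — e.g. {lam} leaves P1 open — so {theta} is the unique smallest valid adjustment set.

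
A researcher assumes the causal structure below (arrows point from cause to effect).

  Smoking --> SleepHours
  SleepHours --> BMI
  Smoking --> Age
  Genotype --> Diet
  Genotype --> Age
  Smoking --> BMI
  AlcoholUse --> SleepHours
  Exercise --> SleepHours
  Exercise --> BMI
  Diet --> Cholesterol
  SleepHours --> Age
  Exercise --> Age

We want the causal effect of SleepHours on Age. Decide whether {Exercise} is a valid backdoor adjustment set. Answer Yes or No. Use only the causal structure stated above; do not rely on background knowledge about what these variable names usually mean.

Backdoor paths from SleepHours to Age (paths whose first edge points into SleepHours):
  P1: SleepHours <- Smoking -> Age
  P2: SleepHours <- Smoking -> BMI <- Exercise -> Age
  P3: SleepHours <- Exercise -> Age
  P4: SleepHours <- Exercise -> BMI <- Smoking -> Age
Condition 1 (no descendant of SleepHours in the set): holds — descendants of SleepHours are {Age, BMI}; none are in {Exercise}.
Condition 2 (every backdoor path blocked by {Exercise}):
  P1: open — no interior node is in the conditioning set.
  P2: blocked at collider BMI (neither it nor any descendant is in the conditioning set).
  P3: blocked at fork node Exercise ∈ conditioning set.
  P4: blocked at fork node Exercise ∈ conditioning set.
{Exercise} does not satisfy the backdoor criterion.

No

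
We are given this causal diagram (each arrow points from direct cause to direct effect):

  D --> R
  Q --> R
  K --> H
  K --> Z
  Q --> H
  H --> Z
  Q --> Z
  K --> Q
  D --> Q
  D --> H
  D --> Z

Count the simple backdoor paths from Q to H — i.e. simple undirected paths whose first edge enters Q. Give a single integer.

6

A backdoor path from Q to H is any simple undirected path whose first edge points into Q (i.e. leaves Q via a parent).
Parents of Q: {D, K}.
Enumerating:
  P1: Q <- D -> H
  P2: Q <- D -> Z <- K -> H
  P3: Q <- D -> Z <- H
  P4: Q <- K -> H
  P5: Q <- K -> Z <- D -> H
  P6: Q <- K -> Z <- H
That exhausts the simple backdoor paths. Count: 6.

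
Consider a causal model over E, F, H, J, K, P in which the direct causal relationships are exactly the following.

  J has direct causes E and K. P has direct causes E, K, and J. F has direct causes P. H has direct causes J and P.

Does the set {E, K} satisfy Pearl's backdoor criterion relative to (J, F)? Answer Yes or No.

Yes

Backdoor paths from J to F (paths whose first edge points into J):
  P1: J <- E -> P -> F
  P2: J <- K -> P -> F
Condition 1 (no descendant of J in the set): holds — descendants of J are {F, H, P}; none are in {E, K}.
Condition 2 (every backdoor path blocked by {E, K}):
  P1: blocked at fork node E ∈ conditioning set.
  P2: blocked at fork node K ∈ conditioning set.
{E, K} satisfies the backdoor criterion.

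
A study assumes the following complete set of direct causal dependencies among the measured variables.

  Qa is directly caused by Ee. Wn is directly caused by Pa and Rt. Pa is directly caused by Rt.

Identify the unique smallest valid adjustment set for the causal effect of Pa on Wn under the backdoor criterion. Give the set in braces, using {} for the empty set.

{Rt}

Variables eligible for adjustment (non-descendants of Pa, excluding Pa and Wn): {Ee, Qa, Rt}.
Backdoor paths from Pa to Wn:
  P1: Pa <- Rt -> Wn
The empty set is not sufficient: P1 (Pa <- Rt -> Wn) has no collider blocking it and no conditioned non-collider, so it is open.
Try {Rt}:
  P1: blocked at fork node Rt ∈ conditioning set.
{Rt} contains no descendant of Pa and blocks every backdoor path.
No other singleton works — e.g. {Ee} leaves P1 open — so {Rt} is the unique smallest valid adjustment set.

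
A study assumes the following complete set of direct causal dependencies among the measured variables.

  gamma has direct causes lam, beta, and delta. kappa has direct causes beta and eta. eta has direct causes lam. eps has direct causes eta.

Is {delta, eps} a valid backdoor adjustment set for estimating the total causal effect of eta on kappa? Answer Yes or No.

Backdoor paths from eta to kappa (paths whose first edge points into eta):
  P1: eta <- lam -> gamma <- beta -> kappa
Condition 1 (no descendant of eta in the set): FAILS — eps is a descendant of eta.
Condition 2 (every backdoor path blocked by {delta, eps}):
  P1: blocked at collider gamma (neither it nor any descendant is in the conditioning set).
{delta, eps} does not satisfy the backdoor criterion.

No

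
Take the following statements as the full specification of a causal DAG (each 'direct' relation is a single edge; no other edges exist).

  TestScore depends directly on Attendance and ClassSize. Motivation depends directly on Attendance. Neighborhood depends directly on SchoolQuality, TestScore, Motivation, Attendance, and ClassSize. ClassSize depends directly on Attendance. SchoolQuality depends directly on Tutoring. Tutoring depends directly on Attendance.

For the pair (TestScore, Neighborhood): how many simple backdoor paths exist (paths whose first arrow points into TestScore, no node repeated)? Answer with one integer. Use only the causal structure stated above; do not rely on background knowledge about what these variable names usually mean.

A backdoor path from TestScore to Neighborhood is any simple undirected path whose first edge points into TestScore (i.e. leaves TestScore via a parent).
Parents of TestScore: {Attendance, ClassSize}.
Enumerating:
  P1: TestScore <- Attendance -> ClassSize -> Neighborhood
  P2: TestScore <- Attendance -> Tutoring -> SchoolQuality -> Neighborhood
  P3: TestScore <- Attendance -> Motivation -> Neighborhood
  P4: TestScore <- Attendance -> Neighborhood
  P5: TestScore <- ClassSize <- Attendance -> Tutoring -> SchoolQuality -> Neighborhood
  P6: TestScore <- ClassSize <- Attendance -> Motivation -> Neighborhood
  P7: TestScore <- ClassSize <- Attendance -> Neighborhood
  P8: TestScore <- ClassSize -> Neighborhood
That exhausts the simple backdoor paths. Count: 8.

8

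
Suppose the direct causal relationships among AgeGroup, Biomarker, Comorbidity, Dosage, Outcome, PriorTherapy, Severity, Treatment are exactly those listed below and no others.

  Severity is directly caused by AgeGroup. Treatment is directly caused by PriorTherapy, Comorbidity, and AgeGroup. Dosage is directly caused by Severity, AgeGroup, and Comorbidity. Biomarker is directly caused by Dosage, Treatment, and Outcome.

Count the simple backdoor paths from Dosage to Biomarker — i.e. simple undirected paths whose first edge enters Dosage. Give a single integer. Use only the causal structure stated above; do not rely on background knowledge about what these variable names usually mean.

3

A backdoor path from Dosage to Biomarker is any simple undirected path whose first edge points into Dosage (i.e. leaves Dosage via a parent).
Parents of Dosage: {AgeGroup, Comorbidity, Severity}.
Enumerating:
  P1: Dosage <- Comorbidity -> Treatment -> Biomarker
  P2: Dosage <- AgeGroup -> Treatment -> Biomarker
  P3: Dosage <- Severity <- AgeGroup -> Treatment -> Biomarker
That exhausts the simple backdoor paths. Count: 3.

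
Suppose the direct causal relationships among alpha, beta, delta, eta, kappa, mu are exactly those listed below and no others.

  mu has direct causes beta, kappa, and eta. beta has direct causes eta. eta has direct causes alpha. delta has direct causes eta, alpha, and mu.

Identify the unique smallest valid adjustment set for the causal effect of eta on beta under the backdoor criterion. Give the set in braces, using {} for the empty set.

{}

Variables eligible for adjustment (non-descendants of eta, excluding eta and beta): {alpha, kappa}.
Backdoor paths from eta to beta:
  P1: eta <- alpha -> delta <- mu <- beta
Each backdoor path contains an unconditioned collider, so every path is already blocked with the empty conditioning set:
  P1: blocked at collider delta (neither it nor any descendant is in the conditioning set).
The empty set is therefore the unique smallest valid set.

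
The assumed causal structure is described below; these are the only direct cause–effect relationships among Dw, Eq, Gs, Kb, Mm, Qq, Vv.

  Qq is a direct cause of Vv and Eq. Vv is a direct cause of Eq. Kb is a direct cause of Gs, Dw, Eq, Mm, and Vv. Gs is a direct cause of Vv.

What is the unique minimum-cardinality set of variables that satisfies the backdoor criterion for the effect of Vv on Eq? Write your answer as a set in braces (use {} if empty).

{Kb, Qq}

Variables eligible for adjustment (non-descendants of Vv, excluding Vv and Eq): {Dw, Gs, Kb, Mm, Qq}.
Backdoor paths from Vv to Eq:
  P1: Vv <- Kb -> Eq
  P2: Vv <- Qq -> Eq
  P3: Vv <- Gs <- Kb -> Eq
The empty set is not sufficient: P1 (Vv <- Kb -> Eq) has no collider blocking it and no conditioned non-collider, so it is open.
Try {Kb, Qq}:
  P1: blocked at fork node Kb ∈ conditioning set.
  P2: blocked at fork node Qq ∈ conditioning set.
  P3: blocked at fork node Kb ∈ conditioning set.
{Kb, Qq} contains no descendant of Vv and blocks every backdoor path.
Every element of {Kb, Qq} is needed (dropping Kb leaves P1 open; dropping Qq leaves P2 open), so no proper subset is valid.
Among all size-2 subsets of the eligible variables, only {Kb, Qq} blocks every backdoor path, so it is the unique smallest valid adjustment set.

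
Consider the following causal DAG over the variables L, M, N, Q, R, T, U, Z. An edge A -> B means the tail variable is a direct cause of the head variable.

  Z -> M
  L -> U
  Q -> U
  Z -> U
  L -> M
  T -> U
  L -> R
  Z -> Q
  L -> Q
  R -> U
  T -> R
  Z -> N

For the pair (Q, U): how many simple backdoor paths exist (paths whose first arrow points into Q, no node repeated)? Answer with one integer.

A backdoor path from Q to U is any simple undirected path whose first edge points into Q (i.e. leaves Q via a parent).
Parents of Q: {L, Z}.
Enumerating:
  P1: Q <- Z -> U
  P2: Q <- Z -> M <- L -> R <- T -> U
  P3: Q <- Z -> M <- L -> R -> U
  P4: Q <- Z -> M <- L -> U
  P5: Q <- L -> R <- T -> U
  P6: Q <- L -> R -> U
  P7: Q <- L -> U
  P8: Q <- L -> M <- Z -> U
That exhausts the simple backdoor paths. Count: 8.

8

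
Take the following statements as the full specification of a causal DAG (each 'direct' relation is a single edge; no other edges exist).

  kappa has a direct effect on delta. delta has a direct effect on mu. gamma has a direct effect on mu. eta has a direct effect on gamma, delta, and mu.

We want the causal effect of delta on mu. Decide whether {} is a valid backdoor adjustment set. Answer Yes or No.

No

Backdoor paths from delta to mu (paths whose first edge points into delta):
  P1: delta <- eta -> gamma -> mu
  P2: delta <- eta -> mu
Condition 1 (no descendant of delta in the set): holds — descendants of delta are {mu}; none are in {}.
Condition 2 (every backdoor path blocked by {}):
  P1: open — no interior node is in the conditioning set.
  P2: open — no interior node is in the conditioning set.
{} does not satisfy the backdoor criterion.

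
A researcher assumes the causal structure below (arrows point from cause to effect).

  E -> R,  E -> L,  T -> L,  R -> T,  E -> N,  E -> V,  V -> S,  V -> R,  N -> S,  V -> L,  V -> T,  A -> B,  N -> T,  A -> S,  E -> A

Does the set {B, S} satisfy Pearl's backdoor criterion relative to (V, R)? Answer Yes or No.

Backdoor paths from V to R (paths whose first edge points into V):
  P1: V <- E -> N -> T <- R
  P2: V <- E -> R
  P3: V <- E -> A -> S <- N -> T <- R
  P4: V <- E -> L <- T <- R
Condition 1 (no descendant of V in the set): FAILS — S is a descendant of V.
Condition 2 (every backdoor path blocked by {B, S}):
  P1: blocked at collider T (neither it nor any descendant is in the conditioning set).
  P2: open — no interior node is in the conditioning set.
  P3: blocked at collider T (neither it nor any descendant is in the conditioning set).
  P4: blocked at collider L (neither it nor any descendant is in the conditioning set).
{B, S} does not satisfy the backdoor criterion.

No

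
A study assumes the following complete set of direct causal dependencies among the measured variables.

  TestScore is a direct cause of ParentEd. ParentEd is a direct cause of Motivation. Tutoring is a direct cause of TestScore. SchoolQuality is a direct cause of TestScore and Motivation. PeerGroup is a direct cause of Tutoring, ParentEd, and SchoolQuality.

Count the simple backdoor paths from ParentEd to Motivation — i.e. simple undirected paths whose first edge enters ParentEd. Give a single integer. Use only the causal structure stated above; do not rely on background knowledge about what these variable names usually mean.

4

A backdoor path from ParentEd to Motivation is any simple undirected path whose first edge points into ParentEd (i.e. leaves ParentEd via a parent).
Parents of ParentEd: {PeerGroup, TestScore}.
Enumerating:
  P1: ParentEd <- PeerGroup -> Tutoring -> TestScore <- SchoolQuality -> Motivation
  P2: ParentEd <- PeerGroup -> SchoolQuality -> Motivation
  P3: ParentEd <- TestScore <- Tutoring <- PeerGroup -> SchoolQuality -> Motivation
  P4: ParentEd <- TestScore <- SchoolQuality -> Motivation
That exhausts the simple backdoor paths. Count: 4.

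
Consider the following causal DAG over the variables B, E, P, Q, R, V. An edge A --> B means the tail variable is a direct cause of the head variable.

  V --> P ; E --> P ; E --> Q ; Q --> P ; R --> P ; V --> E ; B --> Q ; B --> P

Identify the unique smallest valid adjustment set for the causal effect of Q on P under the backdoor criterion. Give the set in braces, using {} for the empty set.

Variables eligible for adjustment (non-descendants of Q, excluding Q and P): {B, E, R, V}.
Backdoor paths from Q to P:
  P1: Q <- B -> P
  P2: Q <- E <- V -> P
  P3: Q <- E -> P
The empty set is not sufficient: P1 (Q <- B -> P) has no collider blocking it and no conditioned non-collider, so it is open.
Try {B, E}:
  P1: blocked at fork node B ∈ conditioning set.
  P2: blocked at chain node E ∈ conditioning set.
  P3: blocked at fork node E ∈ conditioning set.
{B, E} contains no descendant of Q and blocks every backdoor path.
Every element of {B, E} is needed (dropping B leaves P1 open; dropping E leaves P2 open), so no proper subset is valid.
Among all size-2 subsets of the eligible variables, only {B, E} blocks every backdoor path, so it is the unique smallest valid adjustment set.

{B, E}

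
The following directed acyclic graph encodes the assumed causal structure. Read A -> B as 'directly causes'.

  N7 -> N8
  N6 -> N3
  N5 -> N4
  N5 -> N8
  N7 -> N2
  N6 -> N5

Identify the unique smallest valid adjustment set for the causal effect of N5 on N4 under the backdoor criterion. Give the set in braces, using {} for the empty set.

{}

Variables eligible for adjustment (non-descendants of N5, excluding N5 and N4): {N2, N3, N6, N7}.
Backdoor paths from N5 to N4:
  (none)
With no backdoor paths the empty set already satisfies the criterion, and it is trivially minimal.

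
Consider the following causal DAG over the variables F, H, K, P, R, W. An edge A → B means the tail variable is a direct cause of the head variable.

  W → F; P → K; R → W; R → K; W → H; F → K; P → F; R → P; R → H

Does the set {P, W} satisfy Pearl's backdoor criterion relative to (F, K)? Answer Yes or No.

Backdoor paths from F to K (paths whose first edge points into F):
  P1: F <- W <- R -> P -> K
  P2: F <- W <- R -> K
  P3: F <- W -> H <- R -> P -> K
  P4: F <- W -> H <- R -> K
  P5: F <- P <- R -> K
  P6: F <- P -> K
Condition 1 (no descendant of F in the set): holds — descendants of F are {K}; none are in {P, W}.
Condition 2 (every backdoor path blocked by {P, W}):
  P1: blocked at chain node W ∈ conditioning set.
  P2: blocked at chain node W ∈ conditioning set.
  P3: blocked at fork node W ∈ conditioning set.
  P4: blocked at fork node W ∈ conditioning set.
  P5: blocked at chain node P ∈ conditioning set.
  P6: blocked at fork node P ∈ conditioning set.
{P, W} satisfies the backdoor criterion.

Yes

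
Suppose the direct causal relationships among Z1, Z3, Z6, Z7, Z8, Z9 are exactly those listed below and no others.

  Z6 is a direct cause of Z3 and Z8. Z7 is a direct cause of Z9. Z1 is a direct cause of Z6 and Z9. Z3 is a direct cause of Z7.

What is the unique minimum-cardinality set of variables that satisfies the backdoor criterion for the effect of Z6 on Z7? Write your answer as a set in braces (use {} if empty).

{}

Variables eligible for adjustment (non-descendants of Z6, excluding Z6 and Z7): {Z1}.
Backdoor paths from Z6 to Z7:
  P1: Z6 <- Z1 -> Z9 <- Z7
Each backdoor path contains an unconditioned collider, so every path is already blocked with the empty conditioning set:
  P1: blocked at collider Z9 (neither it nor any descendant is in the conditioning set).
The empty set is therefore the unique smallest valid set.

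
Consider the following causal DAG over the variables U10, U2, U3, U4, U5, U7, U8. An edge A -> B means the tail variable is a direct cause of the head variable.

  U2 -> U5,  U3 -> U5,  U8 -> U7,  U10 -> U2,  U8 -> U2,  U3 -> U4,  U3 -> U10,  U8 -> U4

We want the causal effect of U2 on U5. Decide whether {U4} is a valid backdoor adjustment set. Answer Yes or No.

Backdoor paths from U2 to U5 (paths whose first edge points into U2):
  P1: U2 <- U8 -> U4 <- U3 -> U5
  P2: U2 <- U10 <- U3 -> U5
Condition 1 (no descendant of U2 in the set): holds — descendants of U2 are {U5}; none are in {U4}.
Condition 2 (every backdoor path blocked by {U4}):
  P1: open — collider(s) U4 are conditioned on (or have a conditioned descendant) and no non-collider on the path is in the set.
  P2: open — no interior node is in the conditioning set.
{U4} does not satisfy the backdoor criterion.

No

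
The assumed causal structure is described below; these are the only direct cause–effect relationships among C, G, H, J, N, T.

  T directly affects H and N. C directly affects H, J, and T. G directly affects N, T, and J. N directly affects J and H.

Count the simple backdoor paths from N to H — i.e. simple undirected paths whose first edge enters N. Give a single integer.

A backdoor path from N to H is any simple undirected path whose first edge points into N (i.e. leaves N via a parent).
Parents of N: {G, T}.
Enumerating:
  P1: N <- G -> T <- C -> H
  P2: N <- G -> T -> H
  P3: N <- G -> J <- C -> T -> H
  P4: N <- G -> J <- C -> H
  P5: N <- T <- G -> J <- C -> H
  P6: N <- T <- C -> H
  P7: N <- T -> H
That exhausts the simple backdoor paths. Count: 7.

7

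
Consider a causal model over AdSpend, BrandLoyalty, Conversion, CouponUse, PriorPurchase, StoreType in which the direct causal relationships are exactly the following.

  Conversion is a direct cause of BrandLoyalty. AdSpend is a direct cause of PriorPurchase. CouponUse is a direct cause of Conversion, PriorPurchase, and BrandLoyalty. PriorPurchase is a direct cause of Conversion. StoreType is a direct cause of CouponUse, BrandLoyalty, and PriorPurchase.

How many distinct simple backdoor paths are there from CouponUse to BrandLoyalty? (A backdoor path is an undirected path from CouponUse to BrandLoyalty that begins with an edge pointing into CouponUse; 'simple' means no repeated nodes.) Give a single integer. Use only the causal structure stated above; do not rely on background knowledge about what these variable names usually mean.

A backdoor path from CouponUse to BrandLoyalty is any simple undirected path whose first edge points into CouponUse (i.e. leaves CouponUse via a parent).
Parents of CouponUse: {StoreType}.
Enumerating:
  P1: CouponUse <- StoreType -> PriorPurchase -> Conversion -> BrandLoyalty
  P2: CouponUse <- StoreType -> BrandLoyalty
That exhausts the simple backdoor paths. Count: 2.

2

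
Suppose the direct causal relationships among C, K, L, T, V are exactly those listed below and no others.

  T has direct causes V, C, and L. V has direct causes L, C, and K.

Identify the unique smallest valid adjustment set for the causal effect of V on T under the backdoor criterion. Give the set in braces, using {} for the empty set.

{C, L}

Variables eligible for adjustment (non-descendants of V, excluding V and T): {C, K, L}.
Backdoor paths from V to T:
  P1: V <- L -> T
  P2: V <- C -> T
The empty set is not sufficient: P1 (V <- L -> T) has no collider blocking it and no conditioned non-collider, so it is open.
Try {C, L}:
  P1: blocked at fork node L ∈ conditioning set.
  P2: blocked at fork node C ∈ conditioning set.
{C, L} contains no descendant of V and blocks every backdoor path.
Every element of {C, L} is needed (dropping C leaves P2 open; dropping L leaves P1 open), so no proper subset is valid.
Among all size-2 subsets of the eligible variables, only {C, L} blocks every backdoor path, so it is the unique smallest valid adjustment set.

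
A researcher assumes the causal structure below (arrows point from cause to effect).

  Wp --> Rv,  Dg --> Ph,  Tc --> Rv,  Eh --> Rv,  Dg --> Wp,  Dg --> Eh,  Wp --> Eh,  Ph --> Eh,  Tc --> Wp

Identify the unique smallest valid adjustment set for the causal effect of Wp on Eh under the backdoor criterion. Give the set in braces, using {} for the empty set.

{Dg}

Variables eligible for adjustment (non-descendants of Wp, excluding Wp and Eh): {Dg, Ph, Tc}.
Backdoor paths from Wp to Eh:
  P1: Wp <- Dg -> Ph -> Eh
  P2: Wp <- Dg -> Eh
  P3: Wp <- Tc -> Rv <- Eh
The empty set is not sufficient: P1 (Wp <- Dg -> Ph -> Eh) has no collider blocking it and no conditioned non-collider, so it is open.
Try {Dg}:
  P1: blocked at fork node Dg ∈ conditioning set.
  P2: blocked at fork node Dg ∈ conditioning set.
  P3: blocked at collider Rv (neither it nor any descendant is in the conditioning set).
{Dg} contains no descendant of Wp and blocks every backdoor path.
No other singleton works — e.g. {Tc} leaves P1 open — so {Dg} is the unique smallest valid adjustment set.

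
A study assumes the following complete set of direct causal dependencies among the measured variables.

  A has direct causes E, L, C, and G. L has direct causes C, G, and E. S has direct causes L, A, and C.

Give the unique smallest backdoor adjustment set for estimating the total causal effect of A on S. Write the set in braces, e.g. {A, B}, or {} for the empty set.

{C, L}

Variables eligible for adjustment (non-descendants of A, excluding A and S): {C, E, G, L}.
Backdoor paths from A to S:
  P1: A <- E -> L <- C -> S
  P2: A <- E -> L -> S
  P3: A <- C -> L -> S
  P4: A <- C -> S
  P5: A <- G -> L <- C -> S
  P6: A <- G -> L -> S
  P7: A <- L <- C -> S
  P8: A <- L -> S
The empty set is not sufficient: P2 (A <- E -> L -> S) has no collider blocking it and no conditioned non-collider, so it is open.
Try {C, L}:
  P1: blocked at fork node C ∈ conditioning set.
  P2: blocked at chain node L ∈ conditioning set.
  P3: blocked at fork node C ∈ conditioning set.
  P4: blocked at fork node C ∈ conditioning set.
  P5: blocked at fork node C ∈ conditioning set.
  P6: blocked at chain node L ∈ conditioning set.
  P7: blocked at chain node L ∈ conditioning set.
  P8: blocked at fork node L ∈ conditioning set.
{C, L} contains no descendant of A and blocks every backdoor path.
Every element of {C, L} is needed (dropping C leaves P1 open; dropping L leaves P2 open), so no proper subset is valid.
Among all size-2 subsets of the eligible variables, only {C, L} blocks every backdoor path, so it is the unique smallest valid adjustment set.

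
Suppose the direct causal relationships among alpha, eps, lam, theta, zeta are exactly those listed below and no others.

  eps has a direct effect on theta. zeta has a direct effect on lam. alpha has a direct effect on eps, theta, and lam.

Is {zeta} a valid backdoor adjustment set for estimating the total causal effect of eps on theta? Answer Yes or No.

No

Backdoor paths from eps to theta (paths whose first edge points into eps):
  P1: eps <- alpha -> theta
Condition 1 (no descendant of eps in the set): holds — descendants of eps are {theta}; none are in {zeta}.
Condition 2 (every backdoor path blocked by {zeta}):
  P1: open — no interior node is in the conditioning set.
{zeta} does not satisfy the backdoor criterion.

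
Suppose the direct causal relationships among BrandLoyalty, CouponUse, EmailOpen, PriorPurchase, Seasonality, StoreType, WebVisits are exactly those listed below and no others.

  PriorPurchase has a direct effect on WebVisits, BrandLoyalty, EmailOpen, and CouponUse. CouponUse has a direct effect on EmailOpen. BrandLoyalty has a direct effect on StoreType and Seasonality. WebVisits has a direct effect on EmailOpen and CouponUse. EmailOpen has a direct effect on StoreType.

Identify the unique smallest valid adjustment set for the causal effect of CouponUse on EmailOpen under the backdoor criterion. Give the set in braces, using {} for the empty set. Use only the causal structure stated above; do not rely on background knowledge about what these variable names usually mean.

{PriorPurchase, WebVisits}

Variables eligible for adjustment (non-descendants of CouponUse, excluding CouponUse and EmailOpen): {BrandLoyalty, PriorPurchase, Seasonality, WebVisits}.
Backdoor paths from CouponUse to EmailOpen:
  P1: CouponUse <- PriorPurchase -> WebVisits -> EmailOpen
  P2: CouponUse <- PriorPurchase -> BrandLoyalty -> StoreType <- EmailOpen
  P3: CouponUse <- PriorPurchase -> EmailOpen
  P4: CouponUse <- WebVisits <- PriorPurchase -> BrandLoyalty -> StoreType <- EmailOpen
  P5: CouponUse <- WebVisits <- PriorPurchase -> EmailOpen
  P6: CouponUse <- WebVisits -> EmailOpen
The empty set is not sufficient: P1 (CouponUse <- PriorPurchase -> WebVisits -> EmailOpen) has no collider blocking it and no conditioned non-collider, so it is open.
Try {PriorPurchase, WebVisits}:
  P1: blocked at fork node PriorPurchase ∈ conditioning set.
  P2: blocked at fork node PriorPurchase ∈ conditioning set.
  P3: blocked at fork node PriorPurchase ∈ conditioning set.
  P4: blocked at chain node WebVisits ∈ conditioning set.
  P5: blocked at chain node WebVisits ∈ conditioning set.
  P6: blocked at fork node WebVisits ∈ conditioning set.
{PriorPurchase, WebVisits} contains no descendant of CouponUse and blocks every backdoor path.
Every element of {PriorPurchase, WebVisits} is needed (dropping PriorPurchase leaves P3 open; dropping WebVisits leaves P6 open), so no proper subset is valid.
Among all size-2 subsets of the eligible variables, only {PriorPurchase, WebVisits} blocks every backdoor path, so it is the unique smallest valid adjustment set.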